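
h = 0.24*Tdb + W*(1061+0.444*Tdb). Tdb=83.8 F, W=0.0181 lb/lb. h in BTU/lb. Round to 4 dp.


h = 0.24*83.8 + 0.0181*(1061+0.444*83.8) = 39.9896 BTU/lb

39.9896 BTU/lb


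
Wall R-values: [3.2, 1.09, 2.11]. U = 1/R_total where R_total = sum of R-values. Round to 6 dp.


R_total = 3.2 + 1.09 + 2.11 = 6.40
U = 1/6.40 = 0.156250

0.156250


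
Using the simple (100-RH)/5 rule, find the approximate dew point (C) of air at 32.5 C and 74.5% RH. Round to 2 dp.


Td = 32.5 - (100-74.5)/5 = 27.40 C

27.40 C


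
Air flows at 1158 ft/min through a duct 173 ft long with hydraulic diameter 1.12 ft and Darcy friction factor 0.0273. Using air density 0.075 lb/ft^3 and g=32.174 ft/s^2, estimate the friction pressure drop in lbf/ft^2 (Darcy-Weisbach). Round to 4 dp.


v_fps = 1158/60 = 19.3 ft/s
dp = 0.0273*(173/1.12)*0.075*19.3^2/(2*32.174) = 1.8308 lbf/ft^2

1.8308 lbf/ft^2


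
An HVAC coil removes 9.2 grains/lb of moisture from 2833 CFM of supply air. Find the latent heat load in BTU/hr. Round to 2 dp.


Q = 0.68 * 2833 * 9.2 = 17723.25 BTU/hr

17723.25 BTU/hr


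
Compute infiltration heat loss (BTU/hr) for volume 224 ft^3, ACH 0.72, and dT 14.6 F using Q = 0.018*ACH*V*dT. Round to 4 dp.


Q = 0.018 * 0.72 * 224 * 14.6 = 42.3844 BTU/hr

42.3844 BTU/hr


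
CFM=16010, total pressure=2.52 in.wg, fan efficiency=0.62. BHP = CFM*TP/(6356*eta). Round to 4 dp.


BHP = 16010 * 2.52 / (6356 * 0.62) = 10.2380 hp

10.2380 hp


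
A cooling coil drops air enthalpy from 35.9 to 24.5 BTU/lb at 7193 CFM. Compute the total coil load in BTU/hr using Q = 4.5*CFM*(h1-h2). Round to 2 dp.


Q = 4.5 * 7193 * (35.9 - 24.5) = 369000.90 BTU/hr

369000.90 BTU/hr


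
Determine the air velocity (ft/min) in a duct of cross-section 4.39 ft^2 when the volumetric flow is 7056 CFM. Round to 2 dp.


V = 7056 / 4.39 = 1607.29 ft/min

1607.29 ft/min


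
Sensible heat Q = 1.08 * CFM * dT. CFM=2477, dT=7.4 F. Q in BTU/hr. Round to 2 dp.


Q = 1.08 * 2477 * 7.4 = 19796.18 BTU/hr

19796.18 BTU/hr


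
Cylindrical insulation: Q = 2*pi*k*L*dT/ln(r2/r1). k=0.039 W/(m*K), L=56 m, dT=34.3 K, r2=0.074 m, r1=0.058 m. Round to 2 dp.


Q = 2*pi*0.039*56*34.3/ln(0.074/0.058) = 1932.01 W

1932.01 W


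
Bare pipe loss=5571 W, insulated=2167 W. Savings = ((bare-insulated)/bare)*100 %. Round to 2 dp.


Savings = ((5571-2167)/5571)*100 = 61.10 %

61.10 %


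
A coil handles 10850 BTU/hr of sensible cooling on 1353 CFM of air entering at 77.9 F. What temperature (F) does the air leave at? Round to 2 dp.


dT = 10850/(1.08*1353) = 7.4252
T_leave = 77.9 - 7.4252 = 70.47 F

70.47 F


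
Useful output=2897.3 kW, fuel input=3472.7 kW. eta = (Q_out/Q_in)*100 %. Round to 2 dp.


eta = (2897.3/3472.7)*100 = 83.43 %

83.43 %


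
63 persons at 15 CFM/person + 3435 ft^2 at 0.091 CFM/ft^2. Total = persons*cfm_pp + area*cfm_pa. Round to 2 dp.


Total = 63*15 + 3435*0.091 = 1257.59 CFM

1257.59 CFM


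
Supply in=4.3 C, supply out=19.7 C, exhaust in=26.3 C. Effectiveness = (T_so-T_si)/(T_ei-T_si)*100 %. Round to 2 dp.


eff = (19.7-4.3)/(26.3-4.3)*100 = 70.00 %

70.00 %


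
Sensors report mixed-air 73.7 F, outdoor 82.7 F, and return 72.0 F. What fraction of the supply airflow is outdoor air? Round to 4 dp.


frac = (73.7 - 72.0) / (82.7 - 72.0) = 0.1589

0.1589


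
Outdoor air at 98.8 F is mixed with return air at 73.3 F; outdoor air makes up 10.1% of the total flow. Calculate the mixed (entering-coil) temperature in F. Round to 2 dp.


T_mix = 73.3 + (10.1/100)*(98.8-73.3) = 75.88 F

75.88 F


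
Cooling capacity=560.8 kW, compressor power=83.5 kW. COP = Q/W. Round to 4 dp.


COP = 560.8 / 83.5 = 6.7162

6.7162


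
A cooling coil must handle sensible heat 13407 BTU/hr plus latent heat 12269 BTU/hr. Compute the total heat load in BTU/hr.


Qt = 13407 + 12269 = 25676 BTU/hr

25676 BTU/hr


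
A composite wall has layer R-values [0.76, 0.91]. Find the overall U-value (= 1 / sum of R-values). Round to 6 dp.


R_total = 0.76 + 0.91 = 1.67
U = 1/1.67 = 0.598802

0.598802


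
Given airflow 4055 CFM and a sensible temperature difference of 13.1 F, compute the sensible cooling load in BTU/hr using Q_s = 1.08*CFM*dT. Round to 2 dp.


Q = 1.08 * 4055 * 13.1 = 57370.14 BTU/hr

57370.14 BTU/hr


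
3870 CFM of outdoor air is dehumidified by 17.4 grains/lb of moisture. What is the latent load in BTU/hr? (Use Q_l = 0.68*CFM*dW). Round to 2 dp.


Q = 0.68 * 3870 * 17.4 = 45789.84 BTU/hr

45789.84 BTU/hr


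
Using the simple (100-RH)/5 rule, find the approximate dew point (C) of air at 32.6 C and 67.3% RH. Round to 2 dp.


Td = 32.6 - (100-67.3)/5 = 26.06 C

26.06 C


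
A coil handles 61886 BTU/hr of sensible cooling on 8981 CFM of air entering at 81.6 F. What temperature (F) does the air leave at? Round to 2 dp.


dT = 61886/(1.08*8981) = 6.3803
T_leave = 81.6 - 6.3803 = 75.22 F

75.22 F


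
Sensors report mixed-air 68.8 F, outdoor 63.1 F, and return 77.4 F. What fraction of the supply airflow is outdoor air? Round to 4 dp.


frac = (68.8 - 77.4) / (63.1 - 77.4) = 0.6014

0.6014


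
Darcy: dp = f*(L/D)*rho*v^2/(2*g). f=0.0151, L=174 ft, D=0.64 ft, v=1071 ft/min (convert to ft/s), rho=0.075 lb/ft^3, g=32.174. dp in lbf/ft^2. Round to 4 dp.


v_fps = 1071/60 = 17.85 ft/s
dp = 0.0151*(174/0.64)*0.075*17.85^2/(2*32.174) = 1.5246 lbf/ft^2

1.5246 lbf/ft^2


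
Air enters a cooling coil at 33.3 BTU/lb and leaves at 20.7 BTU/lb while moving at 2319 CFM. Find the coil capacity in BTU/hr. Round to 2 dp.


Q = 4.5 * 2319 * (33.3 - 20.7) = 131487.30 BTU/hr

131487.30 BTU/hr


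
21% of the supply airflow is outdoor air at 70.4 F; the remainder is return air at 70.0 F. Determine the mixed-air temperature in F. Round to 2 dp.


T_mix = 0.21*70.4 + 0.79*70.0 = 70.08 F

70.08 F


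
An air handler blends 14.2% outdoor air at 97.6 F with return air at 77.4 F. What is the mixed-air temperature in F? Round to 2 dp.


T_mix = 77.4 + (14.2/100)*(97.6-77.4) = 80.27 F

80.27 F


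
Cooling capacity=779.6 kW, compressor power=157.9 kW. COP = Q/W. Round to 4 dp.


COP = 779.6 / 157.9 = 4.9373

4.9373


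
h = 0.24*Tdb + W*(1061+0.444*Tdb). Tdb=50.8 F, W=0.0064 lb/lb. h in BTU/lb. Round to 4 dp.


h = 0.24*50.8 + 0.0064*(1061+0.444*50.8) = 19.1268 BTU/lb

19.1268 BTU/lb


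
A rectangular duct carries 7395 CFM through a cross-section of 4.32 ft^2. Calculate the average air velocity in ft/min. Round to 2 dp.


V = 7395 / 4.32 = 1711.81 ft/min

1711.81 ft/min


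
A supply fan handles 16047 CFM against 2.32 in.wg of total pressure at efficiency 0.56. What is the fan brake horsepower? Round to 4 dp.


BHP = 16047 * 2.32 / (6356 * 0.56) = 10.4595 hp

10.4595 hp


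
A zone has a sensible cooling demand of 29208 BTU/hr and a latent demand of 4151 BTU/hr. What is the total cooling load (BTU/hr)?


Qt = 29208 + 4151 = 33359 BTU/hr

33359 BTU/hr


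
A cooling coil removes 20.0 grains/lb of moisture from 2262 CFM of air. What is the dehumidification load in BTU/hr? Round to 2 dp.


Q = 0.68 * 2262 * 20.0 = 30763.20 BTU/hr

30763.20 BTU/hr


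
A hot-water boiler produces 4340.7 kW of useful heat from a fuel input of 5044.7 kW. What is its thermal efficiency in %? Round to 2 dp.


eta = (4340.7/5044.7)*100 = 86.04 %

86.04 %


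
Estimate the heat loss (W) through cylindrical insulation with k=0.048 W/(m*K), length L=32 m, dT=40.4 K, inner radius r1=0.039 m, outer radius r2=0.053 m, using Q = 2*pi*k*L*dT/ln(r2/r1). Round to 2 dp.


Q = 2*pi*0.048*32*40.4/ln(0.053/0.039) = 1271.15 W

1271.15 W


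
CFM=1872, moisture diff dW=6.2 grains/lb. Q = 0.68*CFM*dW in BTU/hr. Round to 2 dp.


Q = 0.68 * 1872 * 6.2 = 7892.35 BTU/hr

7892.35 BTU/hr


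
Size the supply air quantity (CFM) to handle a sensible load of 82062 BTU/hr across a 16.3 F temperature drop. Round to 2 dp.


CFM = 82062 / (1.08 * 16.3) = 4661.55

4661.55 CFM


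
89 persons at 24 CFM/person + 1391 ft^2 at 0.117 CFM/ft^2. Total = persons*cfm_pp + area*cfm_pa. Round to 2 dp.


Total = 89*24 + 1391*0.117 = 2298.75 CFM

2298.75 CFM


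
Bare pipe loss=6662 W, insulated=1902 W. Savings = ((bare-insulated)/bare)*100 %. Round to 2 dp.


Savings = ((6662-1902)/6662)*100 = 71.45 %

71.45 %


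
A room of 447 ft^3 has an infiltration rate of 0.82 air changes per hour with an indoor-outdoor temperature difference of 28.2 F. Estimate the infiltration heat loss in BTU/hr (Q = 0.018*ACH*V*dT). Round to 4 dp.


Q = 0.018 * 0.82 * 447 * 28.2 = 186.0557 BTU/hr

186.0557 BTU/hr


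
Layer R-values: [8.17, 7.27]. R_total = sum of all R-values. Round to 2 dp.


R_total = 8.17 + 7.27 = 15.44

15.44


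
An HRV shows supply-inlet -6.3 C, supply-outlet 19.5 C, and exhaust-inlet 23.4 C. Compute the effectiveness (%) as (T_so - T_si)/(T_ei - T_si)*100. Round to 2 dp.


eff = (19.5-(-6.3))/(23.4-(-6.3))*100 = 86.87 %

86.87 %


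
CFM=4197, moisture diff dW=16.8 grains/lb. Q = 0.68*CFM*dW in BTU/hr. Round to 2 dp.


Q = 0.68 * 4197 * 16.8 = 47946.53 BTU/hr

47946.53 BTU/hr


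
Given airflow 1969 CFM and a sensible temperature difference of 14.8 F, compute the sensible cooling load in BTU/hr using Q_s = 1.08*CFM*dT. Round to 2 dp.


Q = 1.08 * 1969 * 14.8 = 31472.50 BTU/hr

31472.50 BTU/hr


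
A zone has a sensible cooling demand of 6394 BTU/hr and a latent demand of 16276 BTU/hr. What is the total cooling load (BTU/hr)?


Qt = 6394 + 16276 = 22670 BTU/hr

22670 BTU/hr


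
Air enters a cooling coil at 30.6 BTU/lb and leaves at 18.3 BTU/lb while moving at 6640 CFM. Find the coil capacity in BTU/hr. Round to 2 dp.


Q = 4.5 * 6640 * (30.6 - 18.3) = 367524.00 BTU/hr

367524.00 BTU/hr


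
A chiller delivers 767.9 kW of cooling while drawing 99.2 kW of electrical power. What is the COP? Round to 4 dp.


COP = 767.9 / 99.2 = 7.7409

7.7409


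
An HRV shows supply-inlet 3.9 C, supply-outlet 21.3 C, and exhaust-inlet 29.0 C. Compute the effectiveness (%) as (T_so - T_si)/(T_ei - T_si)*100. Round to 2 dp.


eff = (21.3-3.9)/(29.0-3.9)*100 = 69.32 %

69.32 %


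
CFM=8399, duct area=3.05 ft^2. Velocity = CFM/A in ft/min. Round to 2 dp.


V = 8399 / 3.05 = 2753.77 ft/min

2753.77 ft/min


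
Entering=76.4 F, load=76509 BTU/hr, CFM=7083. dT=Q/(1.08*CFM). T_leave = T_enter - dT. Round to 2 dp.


dT = 76509/(1.08*7083) = 10.0016
T_leave = 76.4 - 10.0016 = 66.40 F

66.40 F


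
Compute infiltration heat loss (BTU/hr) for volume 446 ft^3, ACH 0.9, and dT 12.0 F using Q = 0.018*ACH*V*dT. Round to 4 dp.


Q = 0.018 * 0.9 * 446 * 12.0 = 86.7024 BTU/hr

86.7024 BTU/hr


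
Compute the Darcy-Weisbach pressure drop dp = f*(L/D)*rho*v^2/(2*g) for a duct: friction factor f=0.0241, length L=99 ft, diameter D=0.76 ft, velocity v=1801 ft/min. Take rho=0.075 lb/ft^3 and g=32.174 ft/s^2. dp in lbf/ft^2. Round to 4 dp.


v_fps = 1801/60 = 30.0167 ft/s
dp = 0.0241*(99/0.76)*0.075*30.0167^2/(2*32.174) = 3.2968 lbf/ft^2

3.2968 lbf/ft^2


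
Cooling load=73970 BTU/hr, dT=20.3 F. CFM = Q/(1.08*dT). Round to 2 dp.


CFM = 73970 / (1.08 * 20.3) = 3373.93

3373.93 CFM


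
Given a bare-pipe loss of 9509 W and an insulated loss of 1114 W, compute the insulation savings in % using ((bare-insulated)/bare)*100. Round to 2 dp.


Savings = ((9509-1114)/9509)*100 = 88.28 %

88.28 %


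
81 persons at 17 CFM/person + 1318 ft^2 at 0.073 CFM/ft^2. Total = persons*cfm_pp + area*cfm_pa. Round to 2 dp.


Total = 81*17 + 1318*0.073 = 1473.21 CFM

1473.21 CFM


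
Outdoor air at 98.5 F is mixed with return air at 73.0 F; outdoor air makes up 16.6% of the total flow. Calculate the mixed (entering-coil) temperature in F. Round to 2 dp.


T_mix = 73.0 + (16.6/100)*(98.5-73.0) = 77.23 F

77.23 F


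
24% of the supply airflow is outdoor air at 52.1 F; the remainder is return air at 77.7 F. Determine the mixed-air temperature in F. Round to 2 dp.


T_mix = 0.24*52.1 + 0.76*77.7 = 71.56 F

71.56 F


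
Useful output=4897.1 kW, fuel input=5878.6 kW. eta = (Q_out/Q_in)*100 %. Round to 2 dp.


eta = (4897.1/5878.6)*100 = 83.30 %

83.30 %


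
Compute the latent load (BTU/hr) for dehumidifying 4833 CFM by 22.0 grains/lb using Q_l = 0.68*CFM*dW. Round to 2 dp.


Q = 0.68 * 4833 * 22.0 = 72301.68 BTU/hr

72301.68 BTU/hr


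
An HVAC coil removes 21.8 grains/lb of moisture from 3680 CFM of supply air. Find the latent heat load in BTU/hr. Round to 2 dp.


Q = 0.68 * 3680 * 21.8 = 54552.32 BTU/hr

54552.32 BTU/hr


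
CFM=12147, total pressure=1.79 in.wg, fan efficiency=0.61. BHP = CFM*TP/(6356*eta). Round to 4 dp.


BHP = 12147 * 1.79 / (6356 * 0.61) = 5.6080 hp

5.6080 hp


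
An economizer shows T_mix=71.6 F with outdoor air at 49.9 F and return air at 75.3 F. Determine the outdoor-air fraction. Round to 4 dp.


frac = (71.6 - 75.3) / (49.9 - 75.3) = 0.1457

0.1457


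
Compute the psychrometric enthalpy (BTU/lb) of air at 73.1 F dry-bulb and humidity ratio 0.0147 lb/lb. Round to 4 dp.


h = 0.24*73.1 + 0.0147*(1061+0.444*73.1) = 33.6178 BTU/lb

33.6178 BTU/lb


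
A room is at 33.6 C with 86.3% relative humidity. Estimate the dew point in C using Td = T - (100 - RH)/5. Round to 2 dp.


Td = 33.6 - (100-86.3)/5 = 30.86 C

30.86 C


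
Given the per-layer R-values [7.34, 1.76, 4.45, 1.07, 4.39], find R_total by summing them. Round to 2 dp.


R_total = 7.34 + 1.76 + 4.45 + 1.07 + 4.39 = 19.01

19.01


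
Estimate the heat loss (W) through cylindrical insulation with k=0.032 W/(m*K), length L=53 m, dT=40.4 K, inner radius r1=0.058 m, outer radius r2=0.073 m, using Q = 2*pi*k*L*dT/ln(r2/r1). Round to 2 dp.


Q = 2*pi*0.032*53*40.4/ln(0.073/0.058) = 1871.67 W

1871.67 W


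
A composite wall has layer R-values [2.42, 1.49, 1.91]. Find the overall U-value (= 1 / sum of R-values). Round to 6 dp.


R_total = 2.42 + 1.49 + 1.91 = 5.82
U = 1/5.82 = 0.171821

0.171821


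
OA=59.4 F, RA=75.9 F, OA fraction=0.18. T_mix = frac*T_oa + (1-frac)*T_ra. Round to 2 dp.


T_mix = 0.18*59.4 + 0.82*75.9 = 72.93 F

72.93 F


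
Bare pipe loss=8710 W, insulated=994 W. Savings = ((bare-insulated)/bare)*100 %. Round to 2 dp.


Savings = ((8710-994)/8710)*100 = 88.59 %

88.59 %


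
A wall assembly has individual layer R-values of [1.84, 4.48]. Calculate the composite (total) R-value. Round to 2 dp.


R_total = 1.84 + 4.48 = 6.32

6.32


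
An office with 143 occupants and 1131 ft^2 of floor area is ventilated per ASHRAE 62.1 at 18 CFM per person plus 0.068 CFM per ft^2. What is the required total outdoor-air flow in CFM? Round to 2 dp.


Total = 143*18 + 1131*0.068 = 2650.91 CFM

2650.91 CFM


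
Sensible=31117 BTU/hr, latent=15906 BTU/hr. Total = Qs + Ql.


Qt = 31117 + 15906 = 47023 BTU/hr

47023 BTU/hr


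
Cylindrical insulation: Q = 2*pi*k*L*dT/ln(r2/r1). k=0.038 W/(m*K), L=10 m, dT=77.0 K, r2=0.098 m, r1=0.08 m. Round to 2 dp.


Q = 2*pi*0.038*10*77.0/ln(0.098/0.08) = 905.91 W

905.91 W


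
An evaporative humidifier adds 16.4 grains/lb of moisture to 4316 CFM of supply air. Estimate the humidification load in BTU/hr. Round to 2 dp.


Q = 0.68 * 4316 * 16.4 = 48132.03 BTU/hr

48132.03 BTU/hr


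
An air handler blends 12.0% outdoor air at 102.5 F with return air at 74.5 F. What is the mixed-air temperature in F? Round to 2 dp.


T_mix = 74.5 + (12.0/100)*(102.5-74.5) = 77.86 F

77.86 F


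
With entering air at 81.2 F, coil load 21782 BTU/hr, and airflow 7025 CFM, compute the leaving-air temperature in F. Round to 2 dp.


dT = 21782/(1.08*7025) = 2.8710
T_leave = 81.2 - 2.8710 = 78.33 F

78.33 F


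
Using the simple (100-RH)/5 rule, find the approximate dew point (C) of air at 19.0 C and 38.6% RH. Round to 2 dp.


Td = 19.0 - (100-38.6)/5 = 6.72 C

6.72 C


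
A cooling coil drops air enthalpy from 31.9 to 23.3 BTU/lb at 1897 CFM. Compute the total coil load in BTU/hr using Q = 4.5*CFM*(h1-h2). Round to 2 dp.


Q = 4.5 * 1897 * (31.9 - 23.3) = 73413.90 BTU/hr

73413.90 BTU/hr


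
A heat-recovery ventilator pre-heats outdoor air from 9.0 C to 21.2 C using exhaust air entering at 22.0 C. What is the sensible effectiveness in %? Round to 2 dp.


eff = (21.2-9.0)/(22.0-9.0)*100 = 93.85 %

93.85 %


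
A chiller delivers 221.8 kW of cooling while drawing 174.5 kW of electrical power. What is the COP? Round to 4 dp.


COP = 221.8 / 174.5 = 1.2711

1.2711


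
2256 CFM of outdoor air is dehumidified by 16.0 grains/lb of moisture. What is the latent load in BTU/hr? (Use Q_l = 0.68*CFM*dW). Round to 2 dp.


Q = 0.68 * 2256 * 16.0 = 24545.28 BTU/hr

24545.28 BTU/hr


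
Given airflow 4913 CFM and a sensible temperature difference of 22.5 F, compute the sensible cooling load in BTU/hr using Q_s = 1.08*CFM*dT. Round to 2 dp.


Q = 1.08 * 4913 * 22.5 = 119385.90 BTU/hr

119385.90 BTU/hr


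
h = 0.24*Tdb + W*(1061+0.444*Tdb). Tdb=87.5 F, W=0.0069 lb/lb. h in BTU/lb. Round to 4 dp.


h = 0.24*87.5 + 0.0069*(1061+0.444*87.5) = 28.5890 BTU/lb

28.5890 BTU/lb


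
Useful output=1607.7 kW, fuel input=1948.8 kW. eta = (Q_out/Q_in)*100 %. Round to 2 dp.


eta = (1607.7/1948.8)*100 = 82.50 %

82.50 %


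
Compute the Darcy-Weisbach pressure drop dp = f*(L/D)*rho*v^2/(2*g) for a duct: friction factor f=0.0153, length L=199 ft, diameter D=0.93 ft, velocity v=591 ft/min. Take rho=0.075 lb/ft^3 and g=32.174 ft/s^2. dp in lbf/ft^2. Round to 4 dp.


v_fps = 591/60 = 9.85 ft/s
dp = 0.0153*(199/0.93)*0.075*9.85^2/(2*32.174) = 0.3702 lbf/ft^2

0.3702 lbf/ft^2


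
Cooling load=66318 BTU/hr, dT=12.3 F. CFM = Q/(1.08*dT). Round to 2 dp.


CFM = 66318 / (1.08 * 12.3) = 4992.32

4992.32 CFM


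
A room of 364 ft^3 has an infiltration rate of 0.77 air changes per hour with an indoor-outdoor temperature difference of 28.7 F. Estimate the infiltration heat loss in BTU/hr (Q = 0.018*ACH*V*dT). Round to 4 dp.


Q = 0.018 * 0.77 * 364 * 28.7 = 144.7926 BTU/hr

144.7926 BTU/hr


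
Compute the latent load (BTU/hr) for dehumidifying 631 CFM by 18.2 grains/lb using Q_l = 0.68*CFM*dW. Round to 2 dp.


Q = 0.68 * 631 * 18.2 = 7809.26 BTU/hr

7809.26 BTU/hr


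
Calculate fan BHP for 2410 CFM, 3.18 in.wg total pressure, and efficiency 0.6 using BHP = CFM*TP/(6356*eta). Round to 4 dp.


BHP = 2410 * 3.18 / (6356 * 0.6) = 2.0096 hp

2.0096 hp


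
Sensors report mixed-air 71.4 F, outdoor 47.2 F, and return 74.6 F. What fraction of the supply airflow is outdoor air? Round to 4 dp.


frac = (71.4 - 74.6) / (47.2 - 74.6) = 0.1168

0.1168


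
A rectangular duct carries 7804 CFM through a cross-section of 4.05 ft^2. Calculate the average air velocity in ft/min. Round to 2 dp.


V = 7804 / 4.05 = 1926.91 ft/min

1926.91 ft/min


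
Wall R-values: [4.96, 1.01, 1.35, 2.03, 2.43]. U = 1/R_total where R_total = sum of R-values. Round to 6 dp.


R_total = 4.96 + 1.01 + 1.35 + 2.03 + 2.43 = 11.78
U = 1/11.78 = 0.084890

0.084890


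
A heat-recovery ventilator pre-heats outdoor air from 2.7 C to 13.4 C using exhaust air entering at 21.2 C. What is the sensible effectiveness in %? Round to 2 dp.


eff = (13.4-2.7)/(21.2-2.7)*100 = 57.84 %

57.84 %


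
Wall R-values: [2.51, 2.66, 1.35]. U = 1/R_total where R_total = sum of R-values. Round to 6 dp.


R_total = 2.51 + 2.66 + 1.35 = 6.52
U = 1/6.52 = 0.153374

0.153374


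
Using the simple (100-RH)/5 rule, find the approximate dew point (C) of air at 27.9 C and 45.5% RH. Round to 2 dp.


Td = 27.9 - (100-45.5)/5 = 17.00 C

17.00 C


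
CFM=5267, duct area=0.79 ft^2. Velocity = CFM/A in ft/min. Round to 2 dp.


V = 5267 / 0.79 = 6667.09 ft/min

6667.09 ft/min


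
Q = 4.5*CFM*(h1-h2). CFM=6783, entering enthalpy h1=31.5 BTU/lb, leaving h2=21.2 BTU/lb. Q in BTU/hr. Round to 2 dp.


Q = 4.5 * 6783 * (31.5 - 21.2) = 314392.05 BTU/hr

314392.05 BTU/hr


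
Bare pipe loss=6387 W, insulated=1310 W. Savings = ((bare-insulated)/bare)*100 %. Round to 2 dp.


Savings = ((6387-1310)/6387)*100 = 79.49 %

79.49 %


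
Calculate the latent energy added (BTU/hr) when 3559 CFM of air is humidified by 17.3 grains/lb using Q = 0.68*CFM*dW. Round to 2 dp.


Q = 0.68 * 3559 * 17.3 = 41868.08 BTU/hr

41868.08 BTU/hr


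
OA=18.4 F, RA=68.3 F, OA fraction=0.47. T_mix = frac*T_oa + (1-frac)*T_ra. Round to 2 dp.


T_mix = 0.47*18.4 + 0.53*68.3 = 44.85 F

44.85 F


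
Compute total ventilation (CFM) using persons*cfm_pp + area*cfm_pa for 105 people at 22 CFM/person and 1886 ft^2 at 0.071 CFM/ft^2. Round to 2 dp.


Total = 105*22 + 1886*0.071 = 2443.91 CFM

2443.91 CFM


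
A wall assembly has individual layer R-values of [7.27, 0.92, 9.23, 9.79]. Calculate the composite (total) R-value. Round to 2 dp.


R_total = 7.27 + 0.92 + 9.23 + 9.79 = 27.21

27.21


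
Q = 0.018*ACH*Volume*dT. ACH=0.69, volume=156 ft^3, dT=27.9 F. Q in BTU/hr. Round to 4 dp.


Q = 0.018 * 0.69 * 156 * 27.9 = 54.0568 BTU/hr

54.0568 BTU/hr


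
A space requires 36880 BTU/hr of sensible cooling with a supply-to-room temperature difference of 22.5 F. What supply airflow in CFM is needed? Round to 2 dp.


CFM = 36880 / (1.08 * 22.5) = 1517.70

1517.70 CFM


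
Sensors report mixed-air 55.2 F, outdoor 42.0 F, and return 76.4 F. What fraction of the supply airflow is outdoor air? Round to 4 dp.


frac = (55.2 - 76.4) / (42.0 - 76.4) = 0.6163

0.6163


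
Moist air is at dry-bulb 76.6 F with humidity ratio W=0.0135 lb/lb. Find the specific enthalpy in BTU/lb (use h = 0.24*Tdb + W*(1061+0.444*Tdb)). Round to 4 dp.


h = 0.24*76.6 + 0.0135*(1061+0.444*76.6) = 33.1666 BTU/lb

33.1666 BTU/lb


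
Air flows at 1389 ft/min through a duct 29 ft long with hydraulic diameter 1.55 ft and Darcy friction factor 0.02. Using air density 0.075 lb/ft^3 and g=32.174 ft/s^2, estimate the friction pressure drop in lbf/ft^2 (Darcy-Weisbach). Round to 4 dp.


v_fps = 1389/60 = 23.15 ft/s
dp = 0.02*(29/1.55)*0.075*23.15^2/(2*32.174) = 0.2337 lbf/ft^2

0.2337 lbf/ft^2


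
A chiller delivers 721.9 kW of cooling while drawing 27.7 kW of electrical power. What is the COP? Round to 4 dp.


COP = 721.9 / 27.7 = 26.0614

26.0614


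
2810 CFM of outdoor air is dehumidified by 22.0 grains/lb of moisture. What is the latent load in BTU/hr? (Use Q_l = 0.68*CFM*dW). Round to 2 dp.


Q = 0.68 * 2810 * 22.0 = 42037.60 BTU/hr

42037.60 BTU/hr


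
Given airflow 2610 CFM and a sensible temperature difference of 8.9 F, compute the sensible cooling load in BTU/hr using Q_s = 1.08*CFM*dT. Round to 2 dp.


Q = 1.08 * 2610 * 8.9 = 25087.32 BTU/hr

25087.32 BTU/hr


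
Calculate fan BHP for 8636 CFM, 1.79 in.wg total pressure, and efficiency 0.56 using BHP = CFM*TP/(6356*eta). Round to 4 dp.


BHP = 8636 * 1.79 / (6356 * 0.56) = 4.3430 hp

4.3430 hp


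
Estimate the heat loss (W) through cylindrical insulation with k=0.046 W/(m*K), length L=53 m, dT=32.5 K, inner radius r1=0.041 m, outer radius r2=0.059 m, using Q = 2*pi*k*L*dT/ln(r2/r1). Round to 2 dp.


Q = 2*pi*0.046*53*32.5/ln(0.059/0.041) = 1367.84 W

1367.84 W


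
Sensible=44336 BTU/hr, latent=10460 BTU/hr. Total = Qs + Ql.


Qt = 44336 + 10460 = 54796 BTU/hr

54796 BTU/hr


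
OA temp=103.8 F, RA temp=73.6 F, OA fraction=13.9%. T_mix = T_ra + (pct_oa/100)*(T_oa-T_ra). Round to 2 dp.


T_mix = 73.6 + (13.9/100)*(103.8-73.6) = 77.80 F

77.80 F


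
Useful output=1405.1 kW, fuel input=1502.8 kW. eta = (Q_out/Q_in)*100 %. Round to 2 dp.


eta = (1405.1/1502.8)*100 = 93.50 %

93.50 %


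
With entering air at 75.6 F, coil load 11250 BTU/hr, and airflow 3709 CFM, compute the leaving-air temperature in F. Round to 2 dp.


dT = 11250/(1.08*3709) = 2.8085
T_leave = 75.6 - 2.8085 = 72.79 F

72.79 F


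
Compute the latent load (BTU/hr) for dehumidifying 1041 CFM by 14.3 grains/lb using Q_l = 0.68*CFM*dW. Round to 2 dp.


Q = 0.68 * 1041 * 14.3 = 10122.68 BTU/hr

10122.68 BTU/hr


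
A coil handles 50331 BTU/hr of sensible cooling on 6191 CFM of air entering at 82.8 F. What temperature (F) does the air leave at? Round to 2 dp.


dT = 50331/(1.08*6191) = 7.5275
T_leave = 82.8 - 7.5275 = 75.27 F

75.27 F


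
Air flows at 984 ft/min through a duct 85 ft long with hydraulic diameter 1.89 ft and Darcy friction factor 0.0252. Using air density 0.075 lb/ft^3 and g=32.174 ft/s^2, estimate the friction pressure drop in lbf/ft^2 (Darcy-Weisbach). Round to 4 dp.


v_fps = 984/60 = 16.4 ft/s
dp = 0.0252*(85/1.89)*0.075*16.4^2/(2*32.174) = 0.3553 lbf/ft^2

0.3553 lbf/ft^2


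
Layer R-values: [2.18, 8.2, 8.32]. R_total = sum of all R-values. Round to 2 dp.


R_total = 2.18 + 8.2 + 8.32 = 18.70

18.70


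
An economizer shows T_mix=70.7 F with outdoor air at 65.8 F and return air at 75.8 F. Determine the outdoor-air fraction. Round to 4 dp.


frac = (70.7 - 75.8) / (65.8 - 75.8) = 0.5100

0.5100


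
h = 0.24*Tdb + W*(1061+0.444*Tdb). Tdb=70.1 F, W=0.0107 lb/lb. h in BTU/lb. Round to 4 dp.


h = 0.24*70.1 + 0.0107*(1061+0.444*70.1) = 28.5097 BTU/lb

28.5097 BTU/lb


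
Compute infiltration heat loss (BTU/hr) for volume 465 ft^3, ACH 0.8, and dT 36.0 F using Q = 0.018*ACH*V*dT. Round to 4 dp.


Q = 0.018 * 0.8 * 465 * 36.0 = 241.0560 BTU/hr

241.0560 BTU/hr


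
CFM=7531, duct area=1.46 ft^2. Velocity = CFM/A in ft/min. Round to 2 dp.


V = 7531 / 1.46 = 5158.22 ft/min

5158.22 ft/min


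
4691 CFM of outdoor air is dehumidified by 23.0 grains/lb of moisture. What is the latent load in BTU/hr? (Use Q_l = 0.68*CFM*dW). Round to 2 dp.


Q = 0.68 * 4691 * 23.0 = 73367.24 BTU/hr

73367.24 BTU/hr


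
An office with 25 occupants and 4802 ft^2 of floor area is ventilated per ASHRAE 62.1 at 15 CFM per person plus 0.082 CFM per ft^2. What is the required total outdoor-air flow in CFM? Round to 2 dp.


Total = 25*15 + 4802*0.082 = 768.76 CFM

768.76 CFM


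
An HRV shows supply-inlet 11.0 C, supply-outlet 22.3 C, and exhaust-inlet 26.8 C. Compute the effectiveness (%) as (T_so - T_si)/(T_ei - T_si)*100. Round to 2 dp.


eff = (22.3-11.0)/(26.8-11.0)*100 = 71.52 %

71.52 %


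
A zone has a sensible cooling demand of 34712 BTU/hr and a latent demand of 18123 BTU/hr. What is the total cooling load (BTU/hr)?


Qt = 34712 + 18123 = 52835 BTU/hr

52835 BTU/hr


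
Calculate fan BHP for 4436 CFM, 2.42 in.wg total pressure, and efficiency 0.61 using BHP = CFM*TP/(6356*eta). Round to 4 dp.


BHP = 4436 * 2.42 / (6356 * 0.61) = 2.7688 hp

2.7688 hp


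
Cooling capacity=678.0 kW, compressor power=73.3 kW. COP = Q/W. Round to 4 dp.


COP = 678.0 / 73.3 = 9.2497

9.2497


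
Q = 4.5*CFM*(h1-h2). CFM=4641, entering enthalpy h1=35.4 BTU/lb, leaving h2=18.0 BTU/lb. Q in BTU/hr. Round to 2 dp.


Q = 4.5 * 4641 * (35.4 - 18.0) = 363390.30 BTU/hr

363390.30 BTU/hr


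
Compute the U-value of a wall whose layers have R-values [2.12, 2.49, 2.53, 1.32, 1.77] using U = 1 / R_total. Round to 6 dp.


R_total = 2.12 + 2.49 + 2.53 + 1.32 + 1.77 = 10.23
U = 1/10.23 = 0.097752

0.097752


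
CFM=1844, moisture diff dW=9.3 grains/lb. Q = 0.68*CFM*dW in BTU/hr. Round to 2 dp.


Q = 0.68 * 1844 * 9.3 = 11661.46 BTU/hr

11661.46 BTU/hr


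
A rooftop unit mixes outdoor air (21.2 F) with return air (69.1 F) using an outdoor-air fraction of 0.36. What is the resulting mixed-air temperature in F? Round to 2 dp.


T_mix = 0.36*21.2 + 0.64*69.1 = 51.86 F

51.86 F


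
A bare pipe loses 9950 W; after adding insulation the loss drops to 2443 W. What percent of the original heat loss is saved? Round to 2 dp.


Savings = ((9950-2443)/9950)*100 = 75.45 %

75.45 %


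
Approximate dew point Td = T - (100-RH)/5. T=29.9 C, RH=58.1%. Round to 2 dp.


Td = 29.9 - (100-58.1)/5 = 21.52 C

21.52 C


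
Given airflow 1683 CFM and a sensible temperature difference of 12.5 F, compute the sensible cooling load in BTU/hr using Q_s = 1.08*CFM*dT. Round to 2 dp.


Q = 1.08 * 1683 * 12.5 = 22720.50 BTU/hr

22720.50 BTU/hr


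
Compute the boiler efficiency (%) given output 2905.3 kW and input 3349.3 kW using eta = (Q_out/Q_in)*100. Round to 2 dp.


eta = (2905.3/3349.3)*100 = 86.74 %

86.74 %


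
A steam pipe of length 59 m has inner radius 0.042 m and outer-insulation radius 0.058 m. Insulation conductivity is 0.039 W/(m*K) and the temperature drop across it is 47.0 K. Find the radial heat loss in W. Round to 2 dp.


Q = 2*pi*0.039*59*47.0/ln(0.058/0.042) = 2105.22 W

2105.22 W


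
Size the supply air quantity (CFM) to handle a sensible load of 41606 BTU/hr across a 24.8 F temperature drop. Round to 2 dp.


CFM = 41606 / (1.08 * 24.8) = 1553.39

1553.39 CFM


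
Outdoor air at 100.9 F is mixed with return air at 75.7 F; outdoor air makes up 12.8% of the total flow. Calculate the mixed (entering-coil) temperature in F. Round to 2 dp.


T_mix = 75.7 + (12.8/100)*(100.9-75.7) = 78.93 F

78.93 F


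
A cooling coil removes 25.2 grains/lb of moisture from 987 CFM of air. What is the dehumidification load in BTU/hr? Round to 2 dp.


Q = 0.68 * 987 * 25.2 = 16913.23 BTU/hr

16913.23 BTU/hr


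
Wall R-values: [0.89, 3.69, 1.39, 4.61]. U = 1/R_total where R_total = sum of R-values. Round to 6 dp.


R_total = 0.89 + 3.69 + 1.39 + 4.61 = 10.58
U = 1/10.58 = 0.094518

0.094518


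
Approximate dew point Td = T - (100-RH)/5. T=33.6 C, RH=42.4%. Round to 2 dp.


Td = 33.6 - (100-42.4)/5 = 22.08 C

22.08 C


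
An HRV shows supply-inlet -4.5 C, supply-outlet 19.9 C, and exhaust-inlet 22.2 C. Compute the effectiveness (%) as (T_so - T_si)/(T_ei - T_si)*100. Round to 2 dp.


eff = (19.9-(-4.5))/(22.2-(-4.5))*100 = 91.39 %

91.39 %


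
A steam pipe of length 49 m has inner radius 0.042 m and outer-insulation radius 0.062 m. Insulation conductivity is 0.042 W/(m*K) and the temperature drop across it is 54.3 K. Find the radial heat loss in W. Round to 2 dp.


Q = 2*pi*0.042*49*54.3/ln(0.062/0.042) = 1802.84 W

1802.84 W


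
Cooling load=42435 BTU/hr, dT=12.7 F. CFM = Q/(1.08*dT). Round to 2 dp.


CFM = 42435 / (1.08 * 12.7) = 3093.83

3093.83 CFM


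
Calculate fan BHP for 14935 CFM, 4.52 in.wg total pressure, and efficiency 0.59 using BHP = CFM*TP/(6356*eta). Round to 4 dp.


BHP = 14935 * 4.52 / (6356 * 0.59) = 18.0015 hp

18.0015 hp


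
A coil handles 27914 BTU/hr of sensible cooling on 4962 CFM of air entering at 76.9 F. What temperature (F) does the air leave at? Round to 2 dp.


dT = 27914/(1.08*4962) = 5.2088
T_leave = 76.9 - 5.2088 = 71.69 F

71.69 F


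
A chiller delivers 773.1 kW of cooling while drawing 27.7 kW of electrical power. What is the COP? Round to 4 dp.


COP = 773.1 / 27.7 = 27.9097

27.9097


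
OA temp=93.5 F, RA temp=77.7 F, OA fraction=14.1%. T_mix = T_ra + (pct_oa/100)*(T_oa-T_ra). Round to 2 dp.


T_mix = 77.7 + (14.1/100)*(93.5-77.7) = 79.93 F

79.93 F


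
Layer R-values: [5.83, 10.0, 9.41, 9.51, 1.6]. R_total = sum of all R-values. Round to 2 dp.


R_total = 5.83 + 10.0 + 9.41 + 9.51 + 1.6 = 36.35

36.35


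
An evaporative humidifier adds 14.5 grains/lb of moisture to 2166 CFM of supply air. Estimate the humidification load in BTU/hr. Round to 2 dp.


Q = 0.68 * 2166 * 14.5 = 21356.76 BTU/hr

21356.76 BTU/hr


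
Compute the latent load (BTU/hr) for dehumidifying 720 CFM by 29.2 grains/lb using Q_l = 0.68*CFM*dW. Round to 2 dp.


Q = 0.68 * 720 * 29.2 = 14296.32 BTU/hr

14296.32 BTU/hr


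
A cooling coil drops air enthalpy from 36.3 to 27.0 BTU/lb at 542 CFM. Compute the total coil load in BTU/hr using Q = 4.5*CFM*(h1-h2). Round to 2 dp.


Q = 4.5 * 542 * (36.3 - 27.0) = 22682.70 BTU/hr

22682.70 BTU/hr


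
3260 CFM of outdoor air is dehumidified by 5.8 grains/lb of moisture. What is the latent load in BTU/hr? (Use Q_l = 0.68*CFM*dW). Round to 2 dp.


Q = 0.68 * 3260 * 5.8 = 12857.44 BTU/hr

12857.44 BTU/hr


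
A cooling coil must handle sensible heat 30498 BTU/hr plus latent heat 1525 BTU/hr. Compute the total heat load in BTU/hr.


Qt = 30498 + 1525 = 32023 BTU/hr

32023 BTU/hr


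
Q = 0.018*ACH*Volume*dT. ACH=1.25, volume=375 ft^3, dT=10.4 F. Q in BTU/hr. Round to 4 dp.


Q = 0.018 * 1.25 * 375 * 10.4 = 87.7500 BTU/hr

87.7500 BTU/hr


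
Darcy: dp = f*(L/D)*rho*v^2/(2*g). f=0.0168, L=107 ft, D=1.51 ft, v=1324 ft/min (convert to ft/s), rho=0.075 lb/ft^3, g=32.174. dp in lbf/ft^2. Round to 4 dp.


v_fps = 1324/60 = 22.0667 ft/s
dp = 0.0168*(107/1.51)*0.075*22.0667^2/(2*32.174) = 0.6756 lbf/ft^2

0.6756 lbf/ft^2


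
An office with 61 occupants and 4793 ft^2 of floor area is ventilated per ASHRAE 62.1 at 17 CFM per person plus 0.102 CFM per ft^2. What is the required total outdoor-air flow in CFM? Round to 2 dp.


Total = 61*17 + 4793*0.102 = 1525.89 CFM

1525.89 CFM


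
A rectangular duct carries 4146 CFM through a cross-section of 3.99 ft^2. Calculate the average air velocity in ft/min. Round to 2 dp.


V = 4146 / 3.99 = 1039.10 ft/min

1039.10 ft/min


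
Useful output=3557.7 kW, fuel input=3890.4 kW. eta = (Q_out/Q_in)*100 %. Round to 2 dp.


eta = (3557.7/3890.4)*100 = 91.45 %

91.45 %


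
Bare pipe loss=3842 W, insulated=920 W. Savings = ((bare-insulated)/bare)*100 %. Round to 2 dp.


Savings = ((3842-920)/3842)*100 = 76.05 %

76.05 %


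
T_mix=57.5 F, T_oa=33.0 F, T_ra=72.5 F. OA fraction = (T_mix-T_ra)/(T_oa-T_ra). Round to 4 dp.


frac = (57.5 - 72.5) / (33.0 - 72.5) = 0.3797

0.3797


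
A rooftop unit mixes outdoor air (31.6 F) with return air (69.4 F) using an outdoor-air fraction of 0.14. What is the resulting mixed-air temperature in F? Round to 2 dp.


T_mix = 0.14*31.6 + 0.86*69.4 = 64.11 F

64.11 F


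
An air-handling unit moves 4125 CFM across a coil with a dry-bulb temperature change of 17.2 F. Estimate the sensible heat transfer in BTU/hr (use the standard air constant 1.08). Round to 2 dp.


Q = 1.08 * 4125 * 17.2 = 76626.00 BTU/hr

76626.00 BTU/hr


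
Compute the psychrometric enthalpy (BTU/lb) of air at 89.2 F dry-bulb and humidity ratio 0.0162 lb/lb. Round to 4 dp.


h = 0.24*89.2 + 0.0162*(1061+0.444*89.2) = 39.2378 BTU/lb

39.2378 BTU/lb


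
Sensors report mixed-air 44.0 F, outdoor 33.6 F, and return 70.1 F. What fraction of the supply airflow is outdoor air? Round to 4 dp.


frac = (44.0 - 70.1) / (33.6 - 70.1) = 0.7151

0.7151


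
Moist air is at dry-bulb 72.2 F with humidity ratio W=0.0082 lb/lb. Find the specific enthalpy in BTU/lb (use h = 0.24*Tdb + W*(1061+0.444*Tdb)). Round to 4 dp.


h = 0.24*72.2 + 0.0082*(1061+0.444*72.2) = 26.2911 BTU/lb

26.2911 BTU/lb


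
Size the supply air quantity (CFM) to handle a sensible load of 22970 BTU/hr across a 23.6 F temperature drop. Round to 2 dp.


CFM = 22970 / (1.08 * 23.6) = 901.21

901.21 CFM


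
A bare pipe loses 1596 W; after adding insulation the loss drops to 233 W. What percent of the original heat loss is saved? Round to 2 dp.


Savings = ((1596-233)/1596)*100 = 85.40 %

85.40 %


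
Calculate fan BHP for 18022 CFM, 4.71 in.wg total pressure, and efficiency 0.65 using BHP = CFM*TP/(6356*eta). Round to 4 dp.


BHP = 18022 * 4.71 / (6356 * 0.65) = 20.5460 hp

20.5460 hp


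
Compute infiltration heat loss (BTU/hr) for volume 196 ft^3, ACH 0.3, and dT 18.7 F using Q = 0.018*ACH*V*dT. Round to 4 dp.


Q = 0.018 * 0.3 * 196 * 18.7 = 19.7921 BTU/hr

19.7921 BTU/hr


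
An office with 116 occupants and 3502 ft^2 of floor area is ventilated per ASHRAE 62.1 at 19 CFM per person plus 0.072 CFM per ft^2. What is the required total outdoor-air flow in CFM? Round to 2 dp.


Total = 116*19 + 3502*0.072 = 2456.14 CFM

2456.14 CFM


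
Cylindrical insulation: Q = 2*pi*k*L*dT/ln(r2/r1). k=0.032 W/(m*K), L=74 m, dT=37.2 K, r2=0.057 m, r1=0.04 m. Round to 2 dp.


Q = 2*pi*0.032*74*37.2/ln(0.057/0.04) = 1562.75 W

1562.75 W


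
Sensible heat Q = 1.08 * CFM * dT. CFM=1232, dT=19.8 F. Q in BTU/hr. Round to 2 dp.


Q = 1.08 * 1232 * 19.8 = 26345.09 BTU/hr

26345.09 BTU/hr


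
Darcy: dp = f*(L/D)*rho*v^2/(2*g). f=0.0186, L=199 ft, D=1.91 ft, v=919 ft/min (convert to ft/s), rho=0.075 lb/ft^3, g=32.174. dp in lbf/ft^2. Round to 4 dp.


v_fps = 919/60 = 15.3167 ft/s
dp = 0.0186*(199/1.91)*0.075*15.3167^2/(2*32.174) = 0.5299 lbf/ft^2

0.5299 lbf/ft^2


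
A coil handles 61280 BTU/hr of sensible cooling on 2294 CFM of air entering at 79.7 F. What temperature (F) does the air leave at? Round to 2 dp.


dT = 61280/(1.08*2294) = 24.7344
T_leave = 79.7 - 24.7344 = 54.97 F

54.97 F


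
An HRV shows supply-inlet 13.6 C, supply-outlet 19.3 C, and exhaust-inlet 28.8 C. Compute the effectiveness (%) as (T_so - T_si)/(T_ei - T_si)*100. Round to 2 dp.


eff = (19.3-13.6)/(28.8-13.6)*100 = 37.50 %

37.50 %


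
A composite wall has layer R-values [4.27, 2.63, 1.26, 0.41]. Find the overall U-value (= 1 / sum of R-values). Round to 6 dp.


R_total = 4.27 + 2.63 + 1.26 + 0.41 = 8.57
U = 1/8.57 = 0.116686

0.116686


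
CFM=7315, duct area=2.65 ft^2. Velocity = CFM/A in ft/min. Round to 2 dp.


V = 7315 / 2.65 = 2760.38 ft/min

2760.38 ft/min


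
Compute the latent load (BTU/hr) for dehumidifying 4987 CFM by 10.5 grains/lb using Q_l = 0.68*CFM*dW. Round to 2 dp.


Q = 0.68 * 4987 * 10.5 = 35607.18 BTU/hr

35607.18 BTU/hr


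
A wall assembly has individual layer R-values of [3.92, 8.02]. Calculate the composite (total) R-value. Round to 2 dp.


R_total = 3.92 + 8.02 = 11.94

11.94


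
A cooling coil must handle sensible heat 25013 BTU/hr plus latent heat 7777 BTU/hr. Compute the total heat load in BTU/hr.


Qt = 25013 + 7777 = 32790 BTU/hr

32790 BTU/hr


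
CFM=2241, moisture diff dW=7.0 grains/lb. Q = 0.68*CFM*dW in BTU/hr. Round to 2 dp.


Q = 0.68 * 2241 * 7.0 = 10667.16 BTU/hr

10667.16 BTU/hr


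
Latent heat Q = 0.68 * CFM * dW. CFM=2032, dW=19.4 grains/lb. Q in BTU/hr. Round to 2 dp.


Q = 0.68 * 2032 * 19.4 = 26806.14 BTU/hr

26806.14 BTU/hr


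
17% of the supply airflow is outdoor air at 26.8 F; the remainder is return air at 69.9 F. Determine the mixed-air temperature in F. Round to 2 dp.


T_mix = 0.17*26.8 + 0.83*69.9 = 62.57 F

62.57 F


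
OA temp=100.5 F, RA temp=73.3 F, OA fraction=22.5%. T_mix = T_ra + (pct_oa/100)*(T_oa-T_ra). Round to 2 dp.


T_mix = 73.3 + (22.5/100)*(100.5-73.3) = 79.42 F

79.42 F


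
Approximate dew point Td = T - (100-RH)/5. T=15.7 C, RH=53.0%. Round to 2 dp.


Td = 15.7 - (100-53.0)/5 = 6.30 C

6.30 C


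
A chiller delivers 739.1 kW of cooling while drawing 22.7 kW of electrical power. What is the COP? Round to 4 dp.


COP = 739.1 / 22.7 = 32.5595

32.5595


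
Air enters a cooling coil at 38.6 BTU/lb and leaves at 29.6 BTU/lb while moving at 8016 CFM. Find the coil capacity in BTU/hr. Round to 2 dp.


Q = 4.5 * 8016 * (38.6 - 29.6) = 324648.00 BTU/hr

324648.00 BTU/hr


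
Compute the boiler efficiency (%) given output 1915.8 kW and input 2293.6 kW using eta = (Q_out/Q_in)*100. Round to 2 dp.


eta = (1915.8/2293.6)*100 = 83.53 %

83.53 %


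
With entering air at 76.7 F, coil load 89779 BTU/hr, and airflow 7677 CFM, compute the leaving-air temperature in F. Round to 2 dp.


dT = 89779/(1.08*7677) = 10.8283
T_leave = 76.7 - 10.8283 = 65.87 F

65.87 F


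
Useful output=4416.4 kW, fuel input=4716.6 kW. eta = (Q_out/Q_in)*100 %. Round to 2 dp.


eta = (4416.4/4716.6)*100 = 93.64 %

93.64 %


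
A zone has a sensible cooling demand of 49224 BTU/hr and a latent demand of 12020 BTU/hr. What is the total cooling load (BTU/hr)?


Qt = 49224 + 12020 = 61244 BTU/hr

61244 BTU/hr
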